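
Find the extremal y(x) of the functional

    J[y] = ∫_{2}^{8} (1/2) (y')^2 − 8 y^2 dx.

The Lagrangian is L = (1/2) (y')^2 − 8 y^2.
Compute ∂L/∂y = -16y, ∂L/∂y' = y'.
The Euler-Lagrange equation d/dx(∂L/∂y') − ∂L/∂y = 0 reduces to
    y'' + 16 y = 0.
Its general solution is
    y(x) = A sin(4x) + B cos(4x),
with A, B fixed by the endpoint conditions.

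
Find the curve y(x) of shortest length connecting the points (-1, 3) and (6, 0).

Arc-length functional: J[y] = ∫ sqrt(1 + (y')^2) dx.
Lagrangian L = sqrt(1 + (y')^2) has no explicit y dependence, so ∂L/∂y = 0 and the Euler-Lagrange equation gives
    d/dx( y' / sqrt(1 + (y')^2) ) = 0  ⇒  y' / sqrt(1 + (y')^2) = const.
Hence y' is constant, so y(x) is affine.
Fitting the endpoints (-1, 3) and (6, 0):
    slope m = (0 − 3) / (6 − (-1)) = -3/7,
    intercept c = 3 − m·(-1) = 18/7.
Extremal: y(x) = (-3/7) x + 18/7.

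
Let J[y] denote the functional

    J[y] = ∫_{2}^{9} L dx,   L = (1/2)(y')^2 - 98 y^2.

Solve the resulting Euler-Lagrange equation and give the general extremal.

The Lagrangian is L = (1/2)(y')^2 - 98 y^2.
∂L/∂y = -196y.
∂L/∂y' = y'.
The Euler-Lagrange equation d/dx(∂L/∂y') − ∂L/∂y = 0 becomes:
    y'' + 196 y = 0
General solution: y(x) = A sin(14x) + B cos(14x), where A and B are arbitrary constants fixed by the endpoint conditions.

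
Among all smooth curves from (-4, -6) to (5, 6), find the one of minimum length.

Arc-length functional: J[y] = ∫ sqrt(1 + (y')^2) dx.
Lagrangian L = sqrt(1 + (y')^2) has no explicit y dependence, so ∂L/∂y = 0 and the Euler-Lagrange equation gives
    d/dx( y' / sqrt(1 + (y')^2) ) = 0  ⇒  y' / sqrt(1 + (y')^2) = const.
Hence y' is constant, so y(x) is affine.
Fitting the endpoints (-4, -6) and (5, 6):
    slope m = (6 − (-6)) / (5 − (-4)) = 4/3,
    intercept c = (-6) − m·(-4) = -2/3.
Extremal: y(x) = (4/3) x - 2/3.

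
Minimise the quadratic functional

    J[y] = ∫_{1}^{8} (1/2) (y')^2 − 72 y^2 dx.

The Lagrangian is L = (1/2) (y')^2 − 72 y^2.
Compute ∂L/∂y = -144y, ∂L/∂y' = y'.
The Euler-Lagrange equation d/dx(∂L/∂y') − ∂L/∂y = 0 reduces to
    y'' + 144 y = 0.
Its general solution is
    y(x) = A sin(12x) + B cos(12x),
with A, B fixed by the endpoint conditions.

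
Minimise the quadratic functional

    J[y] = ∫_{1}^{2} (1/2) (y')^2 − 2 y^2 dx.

The Lagrangian is L = (1/2) (y')^2 − 2 y^2.
Compute ∂L/∂y = -4y, ∂L/∂y' = y'.
The Euler-Lagrange equation d/dx(∂L/∂y') − ∂L/∂y = 0 reduces to
    y'' + 4 y = 0.
Its general solution is
    y(x) = A sin(2x) + B cos(2x),
with A, B fixed by the endpoint conditions.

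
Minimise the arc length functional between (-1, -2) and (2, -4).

Arc-length functional: J[y] = ∫ sqrt(1 + (y')^2) dx.
Lagrangian L = sqrt(1 + (y')^2) has no explicit y dependence, so ∂L/∂y = 0 and the Euler-Lagrange equation gives
    d/dx( y' / sqrt(1 + (y')^2) ) = 0  ⇒  y' / sqrt(1 + (y')^2) = const.
Hence y' is constant, so y(x) is affine.
Fitting the endpoints (-1, -2) and (2, -4):
    slope m = ((-4) − (-2)) / (2 − (-1)) = -2/3,
    intercept c = (-2) − m·(-1) = -8/3.
Extremal: y(x) = (-2/3) x - 8/3.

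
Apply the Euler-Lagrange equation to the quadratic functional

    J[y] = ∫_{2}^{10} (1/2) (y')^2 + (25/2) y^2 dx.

The Lagrangian is L = (1/2) (y')^2 + (25/2) y^2.
Compute ∂L/∂y = 25y, ∂L/∂y' = y'.
The Euler-Lagrange equation d/dx(∂L/∂y') − ∂L/∂y = 0 reduces to
    y'' − 25 y = 0.
Its general solution is
    y(x) = A e^(5x) + B e^(−5x),
with A, B fixed by the endpoint conditions.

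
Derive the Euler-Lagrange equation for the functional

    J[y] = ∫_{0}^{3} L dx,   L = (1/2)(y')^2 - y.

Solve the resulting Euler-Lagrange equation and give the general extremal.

The Lagrangian is L = (1/2)(y')^2 - y.
∂L/∂y = -1.
∂L/∂y' = y'.
The Euler-Lagrange equation d/dx(∂L/∂y') − ∂L/∂y = 0 becomes:
    y'' + 1 = 0
General solution: y(x) = -x^2/2 + A x + B, where A and B are arbitrary constants fixed by the endpoint conditions.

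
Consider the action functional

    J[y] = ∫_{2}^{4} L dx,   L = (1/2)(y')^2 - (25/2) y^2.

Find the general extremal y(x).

The Lagrangian is L = (1/2)(y')^2 - (25/2) y^2.
∂L/∂y = -25y.
∂L/∂y' = y'.
The Euler-Lagrange equation d/dx(∂L/∂y') − ∂L/∂y = 0 becomes:
    y'' + 25 y = 0
General solution: y(x) = A sin(5x) + B cos(5x), where A and B are arbitrary constants fixed by the endpoint conditions.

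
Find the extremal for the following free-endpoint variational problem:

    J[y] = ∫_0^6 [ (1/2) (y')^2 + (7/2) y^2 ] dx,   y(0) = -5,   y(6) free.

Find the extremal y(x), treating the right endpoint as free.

The Lagrangian L = (1/2) (y')^2 + (7/2) y^2 gives
    ∂L/∂y = 7 y,   ∂L/∂y' = y'.
Euler-Lagrange: y'' − 7 y = 0.
With k = sqrt(7), the general solution is
    y(x) = A cosh(sqrt(7) x) + B sinh(sqrt(7) x).
Fixed left endpoint y(0) = -5 ⇒ A = -5.
The right endpoint x = 6 is free, so the natural (transversality) condition is ∂L/∂y' |_{x=6} = 0, i.e. y'(6) = 0.
Compute y'(x) = A k sinh(k x) + B k cosh(k x), so
    y'(6) = A k sinh(k·6) + B k cosh(k·6) = 0
    ⇒ B = −A tanh(k·6) = 5 tanh(sqrt(7)·6).
Therefore the extremal is
    y(x) = −5 cosh(sqrt(7) x) + 5 tanh(sqrt(7)·6) sinh(sqrt(7) x).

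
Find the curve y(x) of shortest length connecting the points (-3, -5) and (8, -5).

Arc-length functional: J[y] = ∫ sqrt(1 + (y')^2) dx.
Lagrangian L = sqrt(1 + (y')^2) has no explicit y dependence, so ∂L/∂y = 0 and the Euler-Lagrange equation gives
    d/dx( y' / sqrt(1 + (y')^2) ) = 0  ⇒  y' / sqrt(1 + (y')^2) = const.
Hence y' is constant, so y(x) is affine.
Fitting the endpoints (-3, -5) and (8, -5):
    slope m = ((-5) − (-5)) / (8 − (-3)) = 0,
    intercept c = (-5) − m·(-3) = -5.
Extremal: y(x) = -5.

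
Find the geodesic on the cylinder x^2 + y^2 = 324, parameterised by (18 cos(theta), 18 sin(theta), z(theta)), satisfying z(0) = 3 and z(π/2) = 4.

Parameterise the cylinder of radius R = 18 as
    r(θ) = (18 cos θ, 18 sin θ, z(θ)).
The arc-length element is
    ds = sqrt(324 + (dz/dθ)^2) dθ,
so the Lagrangian is L = sqrt(324 + z'^2).
L depends on z' only, not on z or θ, so ∂L/∂z = 0 and
    ∂L/∂z' = z' / sqrt(324 + z'^2).
The Euler-Lagrange equation gives
    d/dθ( z' / sqrt(324 + z'^2) ) = 0,
so z' is constant. Integrating once:
    z(θ) = a θ + b,
a helix on the cylinder (a straight line when the cylinder is unrolled). The constants a, b are determined by the endpoint conditions.
With endpoint conditions z(0) = 3 and z(π/2) = 4: from z(0) = b we get b = 3, and a·π/2 + 3 = 4 gives a = 2/π, so
    z(θ) = (2/π) θ + 3.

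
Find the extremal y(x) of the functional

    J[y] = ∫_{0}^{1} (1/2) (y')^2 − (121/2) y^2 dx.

The Lagrangian is L = (1/2) (y')^2 − (121/2) y^2.
Compute ∂L/∂y = -121y, ∂L/∂y' = y'.
The Euler-Lagrange equation d/dx(∂L/∂y') − ∂L/∂y = 0 reduces to
    y'' + 121 y = 0.
Its general solution is
    y(x) = A sin(11x) + B cos(11x),
with A, B fixed by the endpoint conditions.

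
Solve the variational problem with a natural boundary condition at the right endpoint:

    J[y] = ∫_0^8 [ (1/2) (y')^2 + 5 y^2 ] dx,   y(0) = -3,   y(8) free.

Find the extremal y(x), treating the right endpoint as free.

The Lagrangian L = (1/2) (y')^2 + 5 y^2 gives
    ∂L/∂y = 10 y,   ∂L/∂y' = y'.
Euler-Lagrange: y'' − 10 y = 0.
With k = sqrt(10), the general solution is
    y(x) = A cosh(sqrt(10) x) + B sinh(sqrt(10) x).
Fixed left endpoint y(0) = -3 ⇒ A = -3.
The right endpoint x = 8 is free, so the natural (transversality) condition is ∂L/∂y' |_{x=8} = 0, i.e. y'(8) = 0.
Compute y'(x) = A k sinh(k x) + B k cosh(k x), so
    y'(8) = A k sinh(k·8) + B k cosh(k·8) = 0
    ⇒ B = −A tanh(k·8) = 3 tanh(sqrt(10)·8).
Therefore the extremal is
    y(x) = −3 cosh(sqrt(10) x) + 3 tanh(sqrt(10)·8) sinh(sqrt(10) x).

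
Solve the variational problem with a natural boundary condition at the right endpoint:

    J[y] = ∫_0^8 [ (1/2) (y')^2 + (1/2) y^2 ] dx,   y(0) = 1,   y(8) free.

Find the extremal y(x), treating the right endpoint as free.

The Lagrangian L = (1/2) (y')^2 + (1/2) y^2 gives
    ∂L/∂y = 1 y,   ∂L/∂y' = y'.
Euler-Lagrange: y'' − y = 0.
With k = 1, the general solution is
    y(x) = A cosh(x) + B sinh(x).
Fixed left endpoint y(0) = 1 ⇒ A = 1.
The right endpoint x = 8 is free, so the natural (transversality) condition is ∂L/∂y' |_{x=8} = 0, i.e. y'(8) = 0.
Compute y'(x) = A k sinh(k x) + B k cosh(k x), so
    y'(8) = A k sinh(k·8) + B k cosh(k·8) = 0
    ⇒ B = −A tanh(k·8) = − tanh(1·8).
Therefore the extremal is
    y(x) = cosh(1 x) − tanh(1·8) sinh(1 x).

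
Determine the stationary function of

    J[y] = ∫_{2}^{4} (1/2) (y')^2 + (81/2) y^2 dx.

The Lagrangian is L = (1/2) (y')^2 + (81/2) y^2.
Compute ∂L/∂y = 81y, ∂L/∂y' = y'.
The Euler-Lagrange equation d/dx(∂L/∂y') − ∂L/∂y = 0 reduces to
    y'' − 81 y = 0.
Its general solution is
    y(x) = A e^(9x) + B e^(−9x),
with A, B fixed by the endpoint conditions.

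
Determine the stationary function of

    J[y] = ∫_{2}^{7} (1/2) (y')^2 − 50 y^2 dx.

The Lagrangian is L = (1/2) (y')^2 − 50 y^2.
Compute ∂L/∂y = -100y, ∂L/∂y' = y'.
The Euler-Lagrange equation d/dx(∂L/∂y') − ∂L/∂y = 0 reduces to
    y'' + 100 y = 0.
Its general solution is
    y(x) = A sin(10x) + B cos(10x),
with A, B fixed by the endpoint conditions.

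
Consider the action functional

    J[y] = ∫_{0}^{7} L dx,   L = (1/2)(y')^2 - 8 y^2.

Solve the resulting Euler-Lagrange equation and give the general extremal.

The Lagrangian is L = (1/2)(y')^2 - 8 y^2.
∂L/∂y = -16y.
∂L/∂y' = y'.
The Euler-Lagrange equation d/dx(∂L/∂y') − ∂L/∂y = 0 becomes:
    y'' + 16 y = 0
General solution: y(x) = A sin(4x) + B cos(4x), where A and B are arbitrary constants fixed by the endpoint conditions.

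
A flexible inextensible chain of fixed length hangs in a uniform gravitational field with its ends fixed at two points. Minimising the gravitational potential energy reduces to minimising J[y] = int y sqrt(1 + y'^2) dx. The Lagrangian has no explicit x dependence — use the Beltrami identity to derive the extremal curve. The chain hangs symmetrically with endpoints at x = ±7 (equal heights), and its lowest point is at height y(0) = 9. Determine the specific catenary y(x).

The Lagrangian L(y, y') = y sqrt(1 + y'^2) has no explicit x dependence, so the Beltrami identity applies:
    L − y' ∂L/∂y' = C.
Compute ∂L/∂y' = y · y' / sqrt(1 + y'^2). Then
    L − y' ∂L/∂y'
    = y sqrt(1 + y'^2) − y · y'^2 / sqrt(1 + y'^2)
    = y (1 + y'^2 − y'^2) / sqrt(1 + y'^2)
    = y / sqrt(1 + y'^2) = C.
Squaring gives y^2 = C^2 (1 + y'^2), i.e.
    y'^2 = y^2 / C^2 − 1.
Separating variables,
    dy / sqrt(y^2 − C^2) = dx / C,
and integrating gives arccosh(y / C) = (x − a)/C, so
    y(x) = C cosh((x − a)/C),
the catenary. The constants C and a are fixed by the two endpoint conditions (and, for the hanging-chain problem, the length constraint selects C).
Now fit the given data. The endpoints x = ±7 are symmetric at equal height, so the catenary is even about its minimum: a = 0 and y(x) = C cosh(x/C). The lowest point is y(0) = C cosh(0) = C, and we are told y(0) = 9, so C = 9. Therefore
    y(x) = 9 cosh(x/9),
and at the endpoints
    y(±7) = 9 cosh(7/9).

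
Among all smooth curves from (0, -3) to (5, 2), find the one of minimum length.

Arc-length functional: J[y] = ∫ sqrt(1 + (y')^2) dx.
Lagrangian L = sqrt(1 + (y')^2) has no explicit y dependence, so ∂L/∂y = 0 and the Euler-Lagrange equation gives
    d/dx( y' / sqrt(1 + (y')^2) ) = 0  ⇒  y' / sqrt(1 + (y')^2) = const.
Hence y' is constant, so y(x) is affine.
Fitting the endpoints (0, -3) and (5, 2):
    slope m = (2 − (-3)) / (5 − 0) = 1,
    intercept c = (-3) − m·0 = -3.
Extremal: y(x) = x - 3.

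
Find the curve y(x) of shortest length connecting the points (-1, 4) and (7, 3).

Arc-length functional: J[y] = ∫ sqrt(1 + (y')^2) dx.
Lagrangian L = sqrt(1 + (y')^2) has no explicit y dependence, so ∂L/∂y = 0 and the Euler-Lagrange equation gives
    d/dx( y' / sqrt(1 + (y')^2) ) = 0  ⇒  y' / sqrt(1 + (y')^2) = const.
Hence y' is constant, so y(x) is affine.
Fitting the endpoints (-1, 4) and (7, 3):
    slope m = (3 − 4) / (7 − (-1)) = -1/8,
    intercept c = 4 − m·(-1) = 31/8.
Extremal: y(x) = (-1/8) x + 31/8.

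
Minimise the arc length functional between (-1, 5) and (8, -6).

Arc-length functional: J[y] = ∫ sqrt(1 + (y')^2) dx.
Lagrangian L = sqrt(1 + (y')^2) has no explicit y dependence, so ∂L/∂y = 0 and the Euler-Lagrange equation gives
    d/dx( y' / sqrt(1 + (y')^2) ) = 0  ⇒  y' / sqrt(1 + (y')^2) = const.
Hence y' is constant, so y(x) is affine.
Fitting the endpoints (-1, 5) and (8, -6):
    slope m = ((-6) − 5) / (8 − (-1)) = -11/9,
    intercept c = 5 − m·(-1) = 34/9.
Extremal: y(x) = (-11/9) x + 34/9.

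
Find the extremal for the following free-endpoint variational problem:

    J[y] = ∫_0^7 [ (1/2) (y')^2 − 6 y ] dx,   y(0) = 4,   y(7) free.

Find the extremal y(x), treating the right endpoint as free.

The Lagrangian L = (1/2) (y')^2 − 6 y gives
    ∂L/∂y = −6,   ∂L/∂y' = y'.
Euler-Lagrange: d/dx(y') − (−6) = 0, i.e. y'' + 6 = 0, so
    y(x) = −(6/2) x^2 + C1 x + C2.
Fixed left endpoint y(0) = 4 ⇒ C2 = 4.
The right endpoint x = 7 is free, so the natural (transversality) condition is ∂L/∂y' |_{x=7} = 0, i.e. y'(7) = 0.
Compute y'(x) = −6 x + C1, so y'(7) = −42 + C1 = 0 ⇒ C1 = 42.
Therefore the extremal is
    y(x) = −3 x^2 + 42 x + 4.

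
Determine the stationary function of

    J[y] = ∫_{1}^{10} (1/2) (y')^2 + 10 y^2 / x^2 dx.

The Lagrangian is L = (1/2) (y')^2 + 10 y^2 / x^2.
Compute ∂L/∂y = 20y/x^2, ∂L/∂y' = y'.
The Euler-Lagrange equation d/dx(∂L/∂y') − ∂L/∂y = 0 reduces to
    y'' − 20/x^2 · y = 0  (x > 0).
Its general solution is
    y(x) = A x^5 + B x^(-4),
with A, B fixed by the endpoint conditions.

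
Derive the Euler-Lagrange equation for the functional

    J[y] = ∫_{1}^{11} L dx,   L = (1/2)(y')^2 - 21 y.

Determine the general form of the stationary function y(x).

The Lagrangian is L = (1/2)(y')^2 - 21 y.
∂L/∂y = -21.
∂L/∂y' = y'.
The Euler-Lagrange equation d/dx(∂L/∂y') − ∂L/∂y = 0 becomes:
    y'' + 21 = 0
General solution: y(x) = -(21/2) x^2 + A x + B, where A and B are arbitrary constants fixed by the endpoint conditions.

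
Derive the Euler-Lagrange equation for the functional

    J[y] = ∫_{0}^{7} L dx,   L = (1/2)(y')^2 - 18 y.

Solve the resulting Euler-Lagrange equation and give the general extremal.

The Lagrangian is L = (1/2)(y')^2 - 18 y.
∂L/∂y = -18.
∂L/∂y' = y'.
The Euler-Lagrange equation d/dx(∂L/∂y') − ∂L/∂y = 0 becomes:
    y'' + 18 = 0
General solution: y(x) = -9 x^2 + A x + B, where A and B are arbitrary constants fixed by the endpoint conditions.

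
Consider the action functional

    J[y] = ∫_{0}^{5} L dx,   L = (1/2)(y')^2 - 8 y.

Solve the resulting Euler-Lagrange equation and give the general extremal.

The Lagrangian is L = (1/2)(y')^2 - 8 y.
∂L/∂y = -8.
∂L/∂y' = y'.
The Euler-Lagrange equation d/dx(∂L/∂y') − ∂L/∂y = 0 becomes:
    y'' + 8 = 0
General solution: y(x) = -4 x^2 + A x + B, where A and B are arbitrary constants fixed by the endpoint conditions.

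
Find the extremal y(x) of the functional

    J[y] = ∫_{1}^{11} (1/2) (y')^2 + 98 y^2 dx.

The Lagrangian is L = (1/2) (y')^2 + 98 y^2.
Compute ∂L/∂y = 196y, ∂L/∂y' = y'.
The Euler-Lagrange equation d/dx(∂L/∂y') − ∂L/∂y = 0 reduces to
    y'' − 196 y = 0.
Its general solution is
    y(x) = A e^(14x) + B e^(−14x),
with A, B fixed by the endpoint conditions.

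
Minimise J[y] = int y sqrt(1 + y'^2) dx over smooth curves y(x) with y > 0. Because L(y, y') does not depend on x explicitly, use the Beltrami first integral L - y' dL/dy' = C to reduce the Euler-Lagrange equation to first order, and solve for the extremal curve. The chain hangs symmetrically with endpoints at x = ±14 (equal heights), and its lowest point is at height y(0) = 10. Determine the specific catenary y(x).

The Lagrangian L(y, y') = y sqrt(1 + y'^2) has no explicit x dependence, so the Beltrami identity applies:
    L − y' ∂L/∂y' = C.
Compute ∂L/∂y' = y · y' / sqrt(1 + y'^2). Then
    L − y' ∂L/∂y'
    = y sqrt(1 + y'^2) − y · y'^2 / sqrt(1 + y'^2)
    = y (1 + y'^2 − y'^2) / sqrt(1 + y'^2)
    = y / sqrt(1 + y'^2) = C.
Squaring gives y^2 = C^2 (1 + y'^2), i.e.
    y'^2 = y^2 / C^2 − 1.
Separating variables,
    dy / sqrt(y^2 − C^2) = dx / C,
and integrating gives arccosh(y / C) = (x − a)/C, so
    y(x) = C cosh((x − a)/C),
the catenary. The constants C and a are fixed by the two endpoint conditions (and, for the hanging-chain problem, the length constraint selects C).
Now fit the given data. The endpoints x = ±14 are symmetric at equal height, so the catenary is even about its minimum: a = 0 and y(x) = C cosh(x/C). The lowest point is y(0) = C cosh(0) = C, and we are told y(0) = 10, so C = 10. Therefore
    y(x) = 10 cosh(x/10),
and at the endpoints
    y(±14) = 10 cosh(14/10).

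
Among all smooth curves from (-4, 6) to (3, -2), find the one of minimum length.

Arc-length functional: J[y] = ∫ sqrt(1 + (y')^2) dx.
Lagrangian L = sqrt(1 + (y')^2) has no explicit y dependence, so ∂L/∂y = 0 and the Euler-Lagrange equation gives
    d/dx( y' / sqrt(1 + (y')^2) ) = 0  ⇒  y' / sqrt(1 + (y')^2) = const.
Hence y' is constant, so y(x) is affine.
Fitting the endpoints (-4, 6) and (3, -2):
    slope m = ((-2) − 6) / (3 − (-4)) = -8/7,
    intercept c = 6 − m·(-4) = 10/7.
Extremal: y(x) = (-8/7) x + 10/7.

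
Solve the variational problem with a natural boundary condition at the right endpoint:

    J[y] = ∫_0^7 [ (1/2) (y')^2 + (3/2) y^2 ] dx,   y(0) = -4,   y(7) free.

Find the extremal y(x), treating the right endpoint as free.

The Lagrangian L = (1/2) (y')^2 + (3/2) y^2 gives
    ∂L/∂y = 3 y,   ∂L/∂y' = y'.
Euler-Lagrange: y'' − 3 y = 0.
With k = sqrt(3), the general solution is
    y(x) = A cosh(sqrt(3) x) + B sinh(sqrt(3) x).
Fixed left endpoint y(0) = -4 ⇒ A = -4.
The right endpoint x = 7 is free, so the natural (transversality) condition is ∂L/∂y' |_{x=7} = 0, i.e. y'(7) = 0.
Compute y'(x) = A k sinh(k x) + B k cosh(k x), so
    y'(7) = A k sinh(k·7) + B k cosh(k·7) = 0
    ⇒ B = −A tanh(k·7) = 4 tanh(sqrt(3)·7).
Therefore the extremal is
    y(x) = −4 cosh(sqrt(3) x) + 4 tanh(sqrt(3)·7) sinh(sqrt(3) x).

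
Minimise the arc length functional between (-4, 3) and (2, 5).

Arc-length functional: J[y] = ∫ sqrt(1 + (y')^2) dx.
Lagrangian L = sqrt(1 + (y')^2) has no explicit y dependence, so ∂L/∂y = 0 and the Euler-Lagrange equation gives
    d/dx( y' / sqrt(1 + (y')^2) ) = 0  ⇒  y' / sqrt(1 + (y')^2) = const.
Hence y' is constant, so y(x) is affine.
Fitting the endpoints (-4, 3) and (2, 5):
    slope m = (5 − 3) / (2 − (-4)) = 1/3,
    intercept c = 3 − m·(-4) = 13/3.
Extremal: y(x) = (1/3) x + 13/3.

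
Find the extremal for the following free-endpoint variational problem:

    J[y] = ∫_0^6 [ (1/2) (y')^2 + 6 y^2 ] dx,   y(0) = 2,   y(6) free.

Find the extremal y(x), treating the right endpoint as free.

The Lagrangian L = (1/2) (y')^2 + 6 y^2 gives
    ∂L/∂y = 12 y,   ∂L/∂y' = y'.
Euler-Lagrange: y'' − 12 y = 0.
With k = sqrt(12), the general solution is
    y(x) = A cosh(sqrt(12) x) + B sinh(sqrt(12) x).
Fixed left endpoint y(0) = 2 ⇒ A = 2.
The right endpoint x = 6 is free, so the natural (transversality) condition is ∂L/∂y' |_{x=6} = 0, i.e. y'(6) = 0.
Compute y'(x) = A k sinh(k x) + B k cosh(k x), so
    y'(6) = A k sinh(k·6) + B k cosh(k·6) = 0
    ⇒ B = −A tanh(k·6) = − 2 tanh(sqrt(12)·6).
Therefore the extremal is
    y(x) = 2 cosh(sqrt(12) x) − 2 tanh(sqrt(12)·6) sinh(sqrt(12) x).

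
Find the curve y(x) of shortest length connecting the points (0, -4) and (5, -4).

Arc-length functional: J[y] = ∫ sqrt(1 + (y')^2) dx.
Lagrangian L = sqrt(1 + (y')^2) has no explicit y dependence, so ∂L/∂y = 0 and the Euler-Lagrange equation gives
    d/dx( y' / sqrt(1 + (y')^2) ) = 0  ⇒  y' / sqrt(1 + (y')^2) = const.
Hence y' is constant, so y(x) is affine.
Fitting the endpoints (0, -4) and (5, -4):
    slope m = ((-4) − (-4)) / (5 − 0) = 0,
    intercept c = (-4) − m·0 = -4.
Extremal: y(x) = -4.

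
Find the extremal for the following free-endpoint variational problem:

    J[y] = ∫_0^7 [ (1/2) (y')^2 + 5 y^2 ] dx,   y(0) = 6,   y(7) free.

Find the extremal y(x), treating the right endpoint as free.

The Lagrangian L = (1/2) (y')^2 + 5 y^2 gives
    ∂L/∂y = 10 y,   ∂L/∂y' = y'.
Euler-Lagrange: y'' − 10 y = 0.
With k = sqrt(10), the general solution is
    y(x) = A cosh(sqrt(10) x) + B sinh(sqrt(10) x).
Fixed left endpoint y(0) = 6 ⇒ A = 6.
The right endpoint x = 7 is free, so the natural (transversality) condition is ∂L/∂y' |_{x=7} = 0, i.e. y'(7) = 0.
Compute y'(x) = A k sinh(k x) + B k cosh(k x), so
    y'(7) = A k sinh(k·7) + B k cosh(k·7) = 0
    ⇒ B = −A tanh(k·7) = − 6 tanh(sqrt(10)·7).
Therefore the extremal is
    y(x) = 6 cosh(sqrt(10) x) − 6 tanh(sqrt(10)·7) sinh(sqrt(10) x).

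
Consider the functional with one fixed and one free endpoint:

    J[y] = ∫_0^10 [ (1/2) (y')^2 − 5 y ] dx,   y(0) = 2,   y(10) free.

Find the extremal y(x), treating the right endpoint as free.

The Lagrangian L = (1/2) (y')^2 − 5 y gives
    ∂L/∂y = −5,   ∂L/∂y' = y'.
Euler-Lagrange: d/dx(y') − (−5) = 0, i.e. y'' + 5 = 0, so
    y(x) = −(5/2) x^2 + C1 x + C2.
Fixed left endpoint y(0) = 2 ⇒ C2 = 2.
The right endpoint x = 10 is free, so the natural (transversality) condition is ∂L/∂y' |_{x=10} = 0, i.e. y'(10) = 0.
Compute y'(x) = −5 x + C1, so y'(10) = −50 + C1 = 0 ⇒ C1 = 50.
Therefore the extremal is
    y(x) = −(5/2) x^2 + 50 x + 2.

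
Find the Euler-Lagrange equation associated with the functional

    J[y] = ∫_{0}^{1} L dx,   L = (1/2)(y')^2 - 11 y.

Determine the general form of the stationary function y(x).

The Lagrangian is L = (1/2)(y')^2 - 11 y.
∂L/∂y = -11.
∂L/∂y' = y'.
The Euler-Lagrange equation d/dx(∂L/∂y') − ∂L/∂y = 0 becomes:
    y'' + 11 = 0
General solution: y(x) = -(11/2) x^2 + A x + B, where A and B are arbitrary constants fixed by the endpoint conditions.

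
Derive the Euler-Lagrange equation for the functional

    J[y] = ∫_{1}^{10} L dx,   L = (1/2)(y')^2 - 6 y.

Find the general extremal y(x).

The Lagrangian is L = (1/2)(y')^2 - 6 y.
∂L/∂y = -6.
∂L/∂y' = y'.
The Euler-Lagrange equation d/dx(∂L/∂y') − ∂L/∂y = 0 becomes:
    y'' + 6 = 0
General solution: y(x) = -3 x^2 + A x + B, where A and B are arbitrary constants fixed by the endpoint conditions.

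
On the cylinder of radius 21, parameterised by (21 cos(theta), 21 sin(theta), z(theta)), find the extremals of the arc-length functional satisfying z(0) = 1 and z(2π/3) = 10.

Parameterise the cylinder of radius R = 21 as
    r(θ) = (21 cos θ, 21 sin θ, z(θ)).
The arc-length element is
    ds = sqrt(441 + (dz/dθ)^2) dθ,
so the Lagrangian is L = sqrt(441 + z'^2).
L depends on z' only, not on z or θ, so ∂L/∂z = 0 and
    ∂L/∂z' = z' / sqrt(441 + z'^2).
The Euler-Lagrange equation gives
    d/dθ( z' / sqrt(441 + z'^2) ) = 0,
so z' is constant. Integrating once:
    z(θ) = a θ + b,
a helix on the cylinder (a straight line when the cylinder is unrolled). The constants a, b are determined by the endpoint conditions.
With endpoint conditions z(0) = 1 and z(2π/3) = 10: from z(0) = b we get b = 1, and a·2π/3 + 1 = 10 gives a = 27/(2π), so
    z(θ) = (27/(2π)) θ + 1.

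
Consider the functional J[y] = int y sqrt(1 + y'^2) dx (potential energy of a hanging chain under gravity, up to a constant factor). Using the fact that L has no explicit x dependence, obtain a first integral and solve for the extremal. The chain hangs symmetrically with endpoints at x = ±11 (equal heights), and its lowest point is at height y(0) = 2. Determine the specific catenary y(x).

The Lagrangian L(y, y') = y sqrt(1 + y'^2) has no explicit x dependence, so the Beltrami identity applies:
    L − y' ∂L/∂y' = C.
Compute ∂L/∂y' = y · y' / sqrt(1 + y'^2). Then
    L − y' ∂L/∂y'
    = y sqrt(1 + y'^2) − y · y'^2 / sqrt(1 + y'^2)
    = y (1 + y'^2 − y'^2) / sqrt(1 + y'^2)
    = y / sqrt(1 + y'^2) = C.
Squaring gives y^2 = C^2 (1 + y'^2), i.e.
    y'^2 = y^2 / C^2 − 1.
Separating variables,
    dy / sqrt(y^2 − C^2) = dx / C,
and integrating gives arccosh(y / C) = (x − a)/C, so
    y(x) = C cosh((x − a)/C),
the catenary. The constants C and a are fixed by the two endpoint conditions (and, for the hanging-chain problem, the length constraint selects C).
Now fit the given data. The endpoints x = ±11 are symmetric at equal height, so the catenary is even about its minimum: a = 0 and y(x) = C cosh(x/C). The lowest point is y(0) = C cosh(0) = C, and we are told y(0) = 2, so C = 2. Therefore
    y(x) = 2 cosh(x/2),
and at the endpoints
    y(±11) = 2 cosh(11/2).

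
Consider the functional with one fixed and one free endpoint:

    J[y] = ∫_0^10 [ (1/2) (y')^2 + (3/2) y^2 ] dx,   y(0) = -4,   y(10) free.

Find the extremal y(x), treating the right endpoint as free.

The Lagrangian L = (1/2) (y')^2 + (3/2) y^2 gives
    ∂L/∂y = 3 y,   ∂L/∂y' = y'.
Euler-Lagrange: y'' − 3 y = 0.
With k = sqrt(3), the general solution is
    y(x) = A cosh(sqrt(3) x) + B sinh(sqrt(3) x).
Fixed left endpoint y(0) = -4 ⇒ A = -4.
The right endpoint x = 10 is free, so the natural (transversality) condition is ∂L/∂y' |_{x=10} = 0, i.e. y'(10) = 0.
Compute y'(x) = A k sinh(k x) + B k cosh(k x), so
    y'(10) = A k sinh(k·10) + B k cosh(k·10) = 0
    ⇒ B = −A tanh(k·10) = 4 tanh(sqrt(3)·10).
Therefore the extremal is
    y(x) = −4 cosh(sqrt(3) x) + 4 tanh(sqrt(3)·10) sinh(sqrt(3) x).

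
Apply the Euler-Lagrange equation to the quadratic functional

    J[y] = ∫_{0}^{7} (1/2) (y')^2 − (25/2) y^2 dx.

The Lagrangian is L = (1/2) (y')^2 − (25/2) y^2.
Compute ∂L/∂y = -25y, ∂L/∂y' = y'.
The Euler-Lagrange equation d/dx(∂L/∂y') − ∂L/∂y = 0 reduces to
    y'' + 25 y = 0.
Its general solution is
    y(x) = A sin(5x) + B cos(5x),
with A, B fixed by the endpoint conditions.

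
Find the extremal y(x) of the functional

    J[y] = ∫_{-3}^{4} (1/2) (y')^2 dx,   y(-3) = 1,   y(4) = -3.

The Lagrangian is L = (1/2) (y')^2.
Compute ∂L/∂y = 0, ∂L/∂y' = y'.
The Euler-Lagrange equation d/dx(∂L/∂y') − ∂L/∂y = 0 reduces to
    y'' = 0.
Its general solution is
    y(x) = A x + B,
with A, B fixed by the endpoint conditions.
Applying the endpoint conditions y(-3) = 1 and y(4) = -3: solve A·-3 + B = 1 and A·4 + B = -3. Subtracting gives A(4 − -3) = -3 − 1, so A = -4/7, and B = 1 − A·-3 = -5/7. Therefore
    y(x) = (-4/7) x - 5/7.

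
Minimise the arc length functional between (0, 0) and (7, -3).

Arc-length functional: J[y] = ∫ sqrt(1 + (y')^2) dx.
Lagrangian L = sqrt(1 + (y')^2) has no explicit y dependence, so ∂L/∂y = 0 and the Euler-Lagrange equation gives
    d/dx( y' / sqrt(1 + (y')^2) ) = 0  ⇒  y' / sqrt(1 + (y')^2) = const.
Hence y' is constant, so y(x) is affine.
Fitting the endpoints (0, 0) and (7, -3):
    slope m = ((-3) − 0) / (7 − 0) = -3/7,
    intercept c = 0 − m·0 = 0.
Extremal: y(x) = (-3/7) x.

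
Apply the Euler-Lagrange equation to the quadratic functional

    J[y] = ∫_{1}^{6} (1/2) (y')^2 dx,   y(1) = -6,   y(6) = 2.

The Lagrangian is L = (1/2) (y')^2.
Compute ∂L/∂y = 0, ∂L/∂y' = y'.
The Euler-Lagrange equation d/dx(∂L/∂y') − ∂L/∂y = 0 reduces to
    y'' = 0.
Its general solution is
    y(x) = A x + B,
with A, B fixed by the endpoint conditions.
Applying the endpoint conditions y(1) = -6 and y(6) = 2: solve A·1 + B = -6 and A·6 + B = 2. Subtracting gives A(6 − 1) = 2 − -6, so A = 8/5, and B = -6 − A·1 = -38/5. Therefore
    y(x) = (8/5) x - 38/5.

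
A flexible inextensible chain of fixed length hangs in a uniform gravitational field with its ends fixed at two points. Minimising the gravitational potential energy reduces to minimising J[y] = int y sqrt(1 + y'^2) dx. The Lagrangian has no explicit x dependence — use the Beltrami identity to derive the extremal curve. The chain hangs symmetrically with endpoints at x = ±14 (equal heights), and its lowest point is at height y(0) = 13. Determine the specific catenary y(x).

The Lagrangian L(y, y') = y sqrt(1 + y'^2) has no explicit x dependence, so the Beltrami identity applies:
    L − y' ∂L/∂y' = C.
Compute ∂L/∂y' = y · y' / sqrt(1 + y'^2). Then
    L − y' ∂L/∂y'
    = y sqrt(1 + y'^2) − y · y'^2 / sqrt(1 + y'^2)
    = y (1 + y'^2 − y'^2) / sqrt(1 + y'^2)
    = y / sqrt(1 + y'^2) = C.
Squaring gives y^2 = C^2 (1 + y'^2), i.e.
    y'^2 = y^2 / C^2 − 1.
Separating variables,
    dy / sqrt(y^2 − C^2) = dx / C,
and integrating gives arccosh(y / C) = (x − a)/C, so
    y(x) = C cosh((x − a)/C),
the catenary. The constants C and a are fixed by the two endpoint conditions (and, for the hanging-chain problem, the length constraint selects C).
Now fit the given data. The endpoints x = ±14 are symmetric at equal height, so the catenary is even about its minimum: a = 0 and y(x) = C cosh(x/C). The lowest point is y(0) = C cosh(0) = C, and we are told y(0) = 13, so C = 13. Therefore
    y(x) = 13 cosh(x/13),
and at the endpoints
    y(±14) = 13 cosh(14/13).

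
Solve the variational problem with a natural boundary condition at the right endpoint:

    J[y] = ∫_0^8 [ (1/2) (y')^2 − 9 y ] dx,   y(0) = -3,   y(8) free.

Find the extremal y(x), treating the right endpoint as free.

The Lagrangian L = (1/2) (y')^2 − 9 y gives
    ∂L/∂y = −9,   ∂L/∂y' = y'.
Euler-Lagrange: d/dx(y') − (−9) = 0, i.e. y'' + 9 = 0, so
    y(x) = −(9/2) x^2 + C1 x + C2.
Fixed left endpoint y(0) = -3 ⇒ C2 = -3.
The right endpoint x = 8 is free, so the natural (transversality) condition is ∂L/∂y' |_{x=8} = 0, i.e. y'(8) = 0.
Compute y'(x) = −9 x + C1, so y'(8) = −72 + C1 = 0 ⇒ C1 = 72.
Therefore the extremal is
    y(x) = −(9/2) x^2 + 72 x − 3.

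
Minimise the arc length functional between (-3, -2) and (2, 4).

Arc-length functional: J[y] = ∫ sqrt(1 + (y')^2) dx.
Lagrangian L = sqrt(1 + (y')^2) has no explicit y dependence, so ∂L/∂y = 0 and the Euler-Lagrange equation gives
    d/dx( y' / sqrt(1 + (y')^2) ) = 0  ⇒  y' / sqrt(1 + (y')^2) = const.
Hence y' is constant, so y(x) is affine.
Fitting the endpoints (-3, -2) and (2, 4):
    slope m = (4 − (-2)) / (2 − (-3)) = 6/5,
    intercept c = (-2) − m·(-3) = 8/5.
Extremal: y(x) = (6/5) x + 8/5.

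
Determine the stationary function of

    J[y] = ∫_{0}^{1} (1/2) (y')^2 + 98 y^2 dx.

The Lagrangian is L = (1/2) (y')^2 + 98 y^2.
Compute ∂L/∂y = 196y, ∂L/∂y' = y'.
The Euler-Lagrange equation d/dx(∂L/∂y') − ∂L/∂y = 0 reduces to
    y'' − 196 y = 0.
Its general solution is
    y(x) = A e^(14x) + B e^(−14x),
with A, B fixed by the endpoint conditions.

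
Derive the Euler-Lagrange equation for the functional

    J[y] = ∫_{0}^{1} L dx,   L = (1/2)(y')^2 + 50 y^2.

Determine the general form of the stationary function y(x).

The Lagrangian is L = (1/2)(y')^2 + 50 y^2.
∂L/∂y = 100y.
∂L/∂y' = y'.
The Euler-Lagrange equation d/dx(∂L/∂y') − ∂L/∂y = 0 becomes:
    y'' - 100 y = 0
General solution: y(x) = A e^(10x) + B e^(-10x), where A and B are arbitrary constants fixed by the endpoint conditions.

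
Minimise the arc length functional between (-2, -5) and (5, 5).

Arc-length functional: J[y] = ∫ sqrt(1 + (y')^2) dx.
Lagrangian L = sqrt(1 + (y')^2) has no explicit y dependence, so ∂L/∂y = 0 and the Euler-Lagrange equation gives
    d/dx( y' / sqrt(1 + (y')^2) ) = 0  ⇒  y' / sqrt(1 + (y')^2) = const.
Hence y' is constant, so y(x) is affine.
Fitting the endpoints (-2, -5) and (5, 5):
    slope m = (5 − (-5)) / (5 − (-2)) = 10/7,
    intercept c = (-5) − m·(-2) = -15/7.
Extremal: y(x) = (10/7) x - 15/7.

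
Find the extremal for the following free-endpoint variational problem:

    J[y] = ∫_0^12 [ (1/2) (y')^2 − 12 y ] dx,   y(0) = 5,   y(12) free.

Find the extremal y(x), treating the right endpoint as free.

The Lagrangian L = (1/2) (y')^2 − 12 y gives
    ∂L/∂y = −12,   ∂L/∂y' = y'.
Euler-Lagrange: d/dx(y') − (−12) = 0, i.e. y'' + 12 = 0, so
    y(x) = −(12/2) x^2 + C1 x + C2.
Fixed left endpoint y(0) = 5 ⇒ C2 = 5.
The right endpoint x = 12 is free, so the natural (transversality) condition is ∂L/∂y' |_{x=12} = 0, i.e. y'(12) = 0.
Compute y'(x) = −12 x + C1, so y'(12) = −144 + C1 = 0 ⇒ C1 = 144.
Therefore the extremal is
    y(x) = −6 x^2 + 144 x + 5.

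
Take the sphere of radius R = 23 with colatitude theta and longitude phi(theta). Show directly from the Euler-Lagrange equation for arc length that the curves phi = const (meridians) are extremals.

On the sphere of radius R = 23 with spherical coordinates (θ, φ), the induced metric is
    ds^2 = 529(dθ^2 + sin^2(θ) dφ^2).
Using θ as the parameter, the arc-length functional becomes
    J[φ] = ∫ 23 sqrt(1 + sin^2(θ) (dφ/dθ)^2) dθ.
So L = 23 sqrt(1 + sin^2(θ) φ'^2). Compute
    ∂L/∂φ = 0  (L has no explicit φ dependence),
    ∂L/∂φ' = 23 sin^2(θ) φ' / sqrt(1 + sin^2(θ) φ'^2).
For the candidate φ(θ) = c (constant), φ' = 0, so ∂L/∂φ' evaluated along the candidate vanishes, and ∂L/∂φ is identically zero. Hence
    d/dθ(∂L/∂φ') − ∂L/∂φ = 0
is satisfied. Therefore meridians φ = const are extremals of arc length — they are geodesics on the sphere.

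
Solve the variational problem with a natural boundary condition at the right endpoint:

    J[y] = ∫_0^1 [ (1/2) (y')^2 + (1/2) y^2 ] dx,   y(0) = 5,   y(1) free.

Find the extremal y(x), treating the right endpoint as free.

The Lagrangian L = (1/2) (y')^2 + (1/2) y^2 gives
    ∂L/∂y = 1 y,   ∂L/∂y' = y'.
Euler-Lagrange: y'' − y = 0.
With k = 1, the general solution is
    y(x) = A cosh(x) + B sinh(x).
Fixed left endpoint y(0) = 5 ⇒ A = 5.
The right endpoint x = 1 is free, so the natural (transversality) condition is ∂L/∂y' |_{x=1} = 0, i.e. y'(1) = 0.
Compute y'(x) = A k sinh(k x) + B k cosh(k x), so
    y'(1) = A k sinh(k·1) + B k cosh(k·1) = 0
    ⇒ B = −A tanh(k·1) = − 5 tanh(1·1).
Therefore the extremal is
    y(x) = 5 cosh(1 x) − 5 tanh(1·1) sinh(1 x).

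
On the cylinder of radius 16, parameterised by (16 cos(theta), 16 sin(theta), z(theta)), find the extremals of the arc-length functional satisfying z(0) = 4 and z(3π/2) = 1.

Parameterise the cylinder of radius R = 16 as
    r(θ) = (16 cos θ, 16 sin θ, z(θ)).
The arc-length element is
    ds = sqrt(256 + (dz/dθ)^2) dθ,
so the Lagrangian is L = sqrt(256 + z'^2).
L depends on z' only, not on z or θ, so ∂L/∂z = 0 and
    ∂L/∂z' = z' / sqrt(256 + z'^2).
The Euler-Lagrange equation gives
    d/dθ( z' / sqrt(256 + z'^2) ) = 0,
so z' is constant. Integrating once:
    z(θ) = a θ + b,
a helix on the cylinder (a straight line when the cylinder is unrolled). The constants a, b are determined by the endpoint conditions.
With endpoint conditions z(0) = 4 and z(3π/2) = 1: from z(0) = b we get b = 4, and a·3π/2 + 4 = 1 gives a = -2/π, so
    z(θ) = (-2/π) θ + 4.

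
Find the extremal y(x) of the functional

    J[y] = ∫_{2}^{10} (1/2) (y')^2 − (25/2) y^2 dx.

The Lagrangian is L = (1/2) (y')^2 − (25/2) y^2.
Compute ∂L/∂y = -25y, ∂L/∂y' = y'.
The Euler-Lagrange equation d/dx(∂L/∂y') − ∂L/∂y = 0 reduces to
    y'' + 25 y = 0.
Its general solution is
    y(x) = A sin(5x) + B cos(5x),
with A, B fixed by the endpoint conditions.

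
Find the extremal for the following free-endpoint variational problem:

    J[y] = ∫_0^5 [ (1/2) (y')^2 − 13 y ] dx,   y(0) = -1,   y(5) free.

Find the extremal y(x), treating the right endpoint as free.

The Lagrangian L = (1/2) (y')^2 − 13 y gives
    ∂L/∂y = −13,   ∂L/∂y' = y'.
Euler-Lagrange: d/dx(y') − (−13) = 0, i.e. y'' + 13 = 0, so
    y(x) = −(13/2) x^2 + C1 x + C2.
Fixed left endpoint y(0) = -1 ⇒ C2 = -1.
The right endpoint x = 5 is free, so the natural (transversality) condition is ∂L/∂y' |_{x=5} = 0, i.e. y'(5) = 0.
Compute y'(x) = −13 x + C1, so y'(5) = −65 + C1 = 0 ⇒ C1 = 65.
Therefore the extremal is
    y(x) = −(13/2) x^2 + 65 x − 1.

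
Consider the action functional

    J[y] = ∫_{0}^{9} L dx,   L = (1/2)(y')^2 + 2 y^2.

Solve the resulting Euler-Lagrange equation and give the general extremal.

The Lagrangian is L = (1/2)(y')^2 + 2 y^2.
∂L/∂y = 4y.
∂L/∂y' = y'.
The Euler-Lagrange equation d/dx(∂L/∂y') − ∂L/∂y = 0 becomes:
    y'' - 4 y = 0
General solution: y(x) = A e^(2x) + B e^(-2x), where A and B are arbitrary constants fixed by the endpoint conditions.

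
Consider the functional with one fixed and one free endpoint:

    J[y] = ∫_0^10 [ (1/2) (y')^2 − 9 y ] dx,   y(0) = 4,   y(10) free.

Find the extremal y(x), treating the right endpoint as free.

The Lagrangian L = (1/2) (y')^2 − 9 y gives
    ∂L/∂y = −9,   ∂L/∂y' = y'.
Euler-Lagrange: d/dx(y') − (−9) = 0, i.e. y'' + 9 = 0, so
    y(x) = −(9/2) x^2 + C1 x + C2.
Fixed left endpoint y(0) = 4 ⇒ C2 = 4.
The right endpoint x = 10 is free, so the natural (transversality) condition is ∂L/∂y' |_{x=10} = 0, i.e. y'(10) = 0.
Compute y'(x) = −9 x + C1, so y'(10) = −90 + C1 = 0 ⇒ C1 = 90.
Therefore the extremal is
    y(x) = −(9/2) x^2 + 90 x + 4.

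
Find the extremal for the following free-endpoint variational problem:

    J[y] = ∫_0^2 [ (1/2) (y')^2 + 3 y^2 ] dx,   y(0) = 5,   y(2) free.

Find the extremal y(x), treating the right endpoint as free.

The Lagrangian L = (1/2) (y')^2 + 3 y^2 gives
    ∂L/∂y = 6 y,   ∂L/∂y' = y'.
Euler-Lagrange: y'' − 6 y = 0.
With k = sqrt(6), the general solution is
    y(x) = A cosh(sqrt(6) x) + B sinh(sqrt(6) x).
Fixed left endpoint y(0) = 5 ⇒ A = 5.
The right endpoint x = 2 is free, so the natural (transversality) condition is ∂L/∂y' |_{x=2} = 0, i.e. y'(2) = 0.
Compute y'(x) = A k sinh(k x) + B k cosh(k x), so
    y'(2) = A k sinh(k·2) + B k cosh(k·2) = 0
    ⇒ B = −A tanh(k·2) = − 5 tanh(sqrt(6)·2).
Therefore the extremal is
    y(x) = 5 cosh(sqrt(6) x) − 5 tanh(sqrt(6)·2) sinh(sqrt(6) x).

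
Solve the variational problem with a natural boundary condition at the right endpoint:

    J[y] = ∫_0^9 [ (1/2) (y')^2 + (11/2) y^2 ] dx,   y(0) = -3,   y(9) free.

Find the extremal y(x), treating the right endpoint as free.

The Lagrangian L = (1/2) (y')^2 + (11/2) y^2 gives
    ∂L/∂y = 11 y,   ∂L/∂y' = y'.
Euler-Lagrange: y'' − 11 y = 0.
With k = sqrt(11), the general solution is
    y(x) = A cosh(sqrt(11) x) + B sinh(sqrt(11) x).
Fixed left endpoint y(0) = -3 ⇒ A = -3.
The right endpoint x = 9 is free, so the natural (transversality) condition is ∂L/∂y' |_{x=9} = 0, i.e. y'(9) = 0.
Compute y'(x) = A k sinh(k x) + B k cosh(k x), so
    y'(9) = A k sinh(k·9) + B k cosh(k·9) = 0
    ⇒ B = −A tanh(k·9) = 3 tanh(sqrt(11)·9).
Therefore the extremal is
    y(x) = −3 cosh(sqrt(11) x) + 3 tanh(sqrt(11)·9) sinh(sqrt(11) x).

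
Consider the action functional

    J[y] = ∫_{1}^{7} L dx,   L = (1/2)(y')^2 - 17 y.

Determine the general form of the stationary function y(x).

The Lagrangian is L = (1/2)(y')^2 - 17 y.
∂L/∂y = -17.
∂L/∂y' = y'.
The Euler-Lagrange equation d/dx(∂L/∂y') − ∂L/∂y = 0 becomes:
    y'' + 17 = 0
General solution: y(x) = -(17/2) x^2 + A x + B, where A and B are arbitrary constants fixed by the endpoint conditions.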